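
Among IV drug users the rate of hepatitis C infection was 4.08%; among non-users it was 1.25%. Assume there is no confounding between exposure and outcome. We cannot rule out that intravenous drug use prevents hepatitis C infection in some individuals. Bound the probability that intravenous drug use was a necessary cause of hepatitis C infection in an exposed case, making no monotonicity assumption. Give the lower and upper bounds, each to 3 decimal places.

0.694 ≤ PN ≤ 1.000

p₁ = 0.0408, p₀ = 0.0125.
Under exogeneity alone the bounds on PN are max{0,(p₁−p₀)/p₁} ≤ PN ≤ min{1,(1−p₀)/p₁}.
  lower = (p₁ − p₀)/p₁ = 0.0283 / 0.0408 ≈ 0.6936
  upper = min{1, (1 − p₀)/p₁} = 0.9875 / 0.0408 ≈ 24.2034 → capped at 1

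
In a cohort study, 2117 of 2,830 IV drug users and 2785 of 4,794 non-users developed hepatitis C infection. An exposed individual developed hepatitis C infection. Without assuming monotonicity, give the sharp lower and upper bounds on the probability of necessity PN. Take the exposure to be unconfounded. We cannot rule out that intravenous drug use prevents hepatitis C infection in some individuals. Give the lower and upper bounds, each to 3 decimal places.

0.223 ≤ PN ≤ 0.560

p₁ = P(outcome | exposed) = 2117/2830 = 0.74806
p₀ = P(outcome | unexposed) = 2785/4794 = 0.58093
Under exogeneity alone the bounds on PN are max{0,(p₁−p₀)/p₁} ≤ PN ≤ min{1,(1−p₀)/p₁}.
  lower = (p₁ − p₀)/p₁ = 0.16712 / 0.74806 ≈ 0.2234
  upper = min{1, (1 − p₀)/p₁} = 0.41907 / 0.74806 ≈ 0.5602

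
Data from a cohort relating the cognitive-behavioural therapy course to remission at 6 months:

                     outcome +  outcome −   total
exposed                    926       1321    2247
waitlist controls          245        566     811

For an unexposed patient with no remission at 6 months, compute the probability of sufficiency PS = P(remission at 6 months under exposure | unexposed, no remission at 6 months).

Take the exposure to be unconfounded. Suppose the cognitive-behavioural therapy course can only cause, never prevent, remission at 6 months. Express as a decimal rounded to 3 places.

PS ≈ 0.158

p₁ = P(outcome | exposed) = 926/2247 = 0.41211
p₀ = P(outcome | unexposed) = 245/811 = 0.3021
Under exogeneity and monotonicity, PS = (p₁ − p₀)/(1 − p₀).
PS = (0.41211 − 0.3021) / 0.6979 ≈ 0.1576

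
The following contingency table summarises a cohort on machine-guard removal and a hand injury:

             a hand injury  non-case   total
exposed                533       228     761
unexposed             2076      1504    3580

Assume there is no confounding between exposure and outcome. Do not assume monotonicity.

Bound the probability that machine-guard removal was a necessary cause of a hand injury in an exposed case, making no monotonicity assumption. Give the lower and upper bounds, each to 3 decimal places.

p₁ = P(outcome | exposed) = 533/761 = 0.70039
p₀ = P(outcome | unexposed) = 2076/3580 = 0.57989
Under exogeneity alone the bounds on PN are max{0,(p₁−p₀)/p₁} ≤ PN ≤ min{1,(1−p₀)/p₁}.
  lower = (p₁ − p₀)/p₁ = 0.12051 / 0.70039 ≈ 0.1721
  upper = min{1, (1 − p₀)/p₁} = 0.42011 / 0.70039 ≈ 0.5998

0.172 ≤ PN ≤ 0.600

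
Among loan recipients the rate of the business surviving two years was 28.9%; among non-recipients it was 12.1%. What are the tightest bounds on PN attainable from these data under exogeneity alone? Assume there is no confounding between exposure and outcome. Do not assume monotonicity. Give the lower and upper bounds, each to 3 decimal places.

p₁ = 0.289, p₀ = 0.121.
Under exogeneity alone the bounds on PN are max{0,(p₁−p₀)/p₁} ≤ PN ≤ min{1,(1−p₀)/p₁}.
  lower = (p₁ − p₀)/p₁ = 0.168 / 0.289 ≈ 0.5813
  upper = min{1, (1 − p₀)/p₁} = 0.879 / 0.289 ≈ 3.0415 → capped at 1

0.581 ≤ PN ≤ 1.000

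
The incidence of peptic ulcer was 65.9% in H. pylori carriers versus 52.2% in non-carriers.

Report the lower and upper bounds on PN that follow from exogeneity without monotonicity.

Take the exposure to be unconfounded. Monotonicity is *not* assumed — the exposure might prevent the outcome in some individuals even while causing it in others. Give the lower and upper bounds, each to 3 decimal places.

p₁ = 0.659, p₀ = 0.522.
Under exogeneity alone the bounds on PN are max{0,(p₁−p₀)/p₁} ≤ PN ≤ min{1,(1−p₀)/p₁}.
  lower = (p₁ − p₀)/p₁ = 0.137 / 0.659 ≈ 0.2079
  upper = min{1, (1 − p₀)/p₁} = 0.478 / 0.659 ≈ 0.7253

0.208 ≤ PN ≤ 0.725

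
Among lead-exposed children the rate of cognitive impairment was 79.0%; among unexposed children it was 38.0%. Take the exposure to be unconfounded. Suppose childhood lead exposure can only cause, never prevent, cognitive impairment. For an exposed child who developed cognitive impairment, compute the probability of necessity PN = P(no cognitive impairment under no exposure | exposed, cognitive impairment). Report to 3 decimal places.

p₁ = 0.79, p₀ = 0.38.
Under exogeneity and monotonicity, PN = (p₁ − p₀) / p₁.
PN = (0.79 − 0.38) / 0.79 = 0.41 / 0.79 ≈ 0.5190

PN ≈ 0.519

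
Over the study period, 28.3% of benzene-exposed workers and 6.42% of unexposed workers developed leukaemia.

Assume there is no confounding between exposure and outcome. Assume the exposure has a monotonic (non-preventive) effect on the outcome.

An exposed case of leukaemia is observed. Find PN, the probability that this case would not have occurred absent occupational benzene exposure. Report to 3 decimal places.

PN ≈ 0.773

p₁ = 0.283, p₀ = 0.0642.
Under exogeneity and monotonicity, PN = (p₁ − p₀) / p₁.
PN = (0.283 − 0.0642) / 0.283 = 0.2188 / 0.283 ≈ 0.7731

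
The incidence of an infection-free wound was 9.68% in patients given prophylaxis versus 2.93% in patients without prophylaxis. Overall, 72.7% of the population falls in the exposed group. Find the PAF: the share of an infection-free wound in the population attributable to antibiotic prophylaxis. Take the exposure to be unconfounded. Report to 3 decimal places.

p₁ = 0.0968, p₀ = 0.0293.
Overall risk P(Y=1) = π·p₁ + (1−π)·p₀ = 0.727×0.0968 + 0.273×0.0293 = 0.078372.
Under exogeneity, PAF = [P(Y=1) − p₀] / P(Y=1).
PAF = (0.078372 − 0.0293) / 0.078372 ≈ 0.6261

PAF ≈ 0.626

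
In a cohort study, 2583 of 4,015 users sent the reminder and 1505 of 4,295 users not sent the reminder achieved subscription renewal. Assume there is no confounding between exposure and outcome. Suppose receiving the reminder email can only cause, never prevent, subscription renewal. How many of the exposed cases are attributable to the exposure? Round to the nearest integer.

about 1176 cases

p₁ = P(outcome | exposed) = 2583/4015 = 0.64334
p₀ = P(outcome | unexposed) = 1505/4295 = 0.35041
PN = (p₁ − p₀)/p₁ = (0.64334 − 0.35041) / 0.64334 ≈ 0.45533.
Attributable cases ≈ PN × (exposed cases) = 0.45533 × 2583 ≈ 1176.11.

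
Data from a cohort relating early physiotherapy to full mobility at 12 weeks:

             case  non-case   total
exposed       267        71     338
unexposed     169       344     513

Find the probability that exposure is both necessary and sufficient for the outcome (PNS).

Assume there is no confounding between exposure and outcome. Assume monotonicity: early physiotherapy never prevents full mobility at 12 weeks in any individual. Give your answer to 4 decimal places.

p₁ = P(outcome | exposed) = 267/338 = 0.78994
p₀ = P(outcome | unexposed) = 169/513 = 0.32943
Under exogeneity and monotonicity, PNS = p₁ − p₀.
PNS = 0.78994 − 0.32943 = 0.46051

PNS ≈ 0.4605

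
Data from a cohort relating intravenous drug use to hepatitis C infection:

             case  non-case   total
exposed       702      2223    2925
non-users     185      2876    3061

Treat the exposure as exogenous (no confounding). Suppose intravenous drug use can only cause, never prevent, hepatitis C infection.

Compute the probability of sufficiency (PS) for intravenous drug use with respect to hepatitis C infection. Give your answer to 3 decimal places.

p₁ = P(outcome | exposed) = 702/2925 = 0.24
p₀ = P(outcome | unexposed) = 185/3061 = 0.060438
Under exogeneity and monotonicity, PS = (p₁ − p₀) / (1 − p₀).
PS = (0.24 − 0.060438) / (1 − 0.060438) = 0.17956 / 0.93956 ≈ 0.1911

PS ≈ 0.191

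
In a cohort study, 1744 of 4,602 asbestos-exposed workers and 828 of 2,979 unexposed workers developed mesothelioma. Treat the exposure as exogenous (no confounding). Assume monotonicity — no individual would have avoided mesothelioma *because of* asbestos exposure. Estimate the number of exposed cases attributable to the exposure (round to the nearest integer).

about 465 cases

p₁ = P(outcome | exposed) = 1744/4602 = 0.37897
p₀ = P(outcome | unexposed) = 828/2979 = 0.27795
PN = (p₁ − p₀)/p₁ = (0.37897 − 0.27795) / 0.37897 ≈ 0.26657.
Attributable cases ≈ PN × (exposed cases) = 0.26657 × 1744 ≈ 464.89.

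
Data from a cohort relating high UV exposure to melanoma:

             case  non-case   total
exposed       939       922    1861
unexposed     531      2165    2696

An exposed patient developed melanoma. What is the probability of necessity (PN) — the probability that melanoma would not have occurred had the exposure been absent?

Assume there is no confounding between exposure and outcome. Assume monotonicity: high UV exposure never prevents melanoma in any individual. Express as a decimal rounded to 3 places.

PN ≈ 0.610

p₁ = P(outcome | exposed) = 939/1861 = 0.50457
p₀ = P(outcome | unexposed) = 531/2696 = 0.19696
Under exogeneity and monotonicity, PN = (p₁ − p₀)/p₁.
PN = (0.50457 − 0.19696) / 0.50457 ≈ 0.6096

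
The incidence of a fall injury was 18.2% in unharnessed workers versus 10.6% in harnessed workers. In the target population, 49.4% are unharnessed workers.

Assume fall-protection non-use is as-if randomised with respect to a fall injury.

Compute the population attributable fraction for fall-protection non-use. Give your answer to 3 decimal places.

PAF ≈ 0.262

p₁ = 0.182, p₀ = 0.106.
Overall risk P(Y=1) = π·p₁ + (1−π)·p₀ = 0.494×0.182 + 0.506×0.106 = 0.14354.
Under exogeneity, PAF = [P(Y=1) − p₀] / P(Y=1).
PAF = (0.14354 − 0.106) / 0.14354 ≈ 0.2616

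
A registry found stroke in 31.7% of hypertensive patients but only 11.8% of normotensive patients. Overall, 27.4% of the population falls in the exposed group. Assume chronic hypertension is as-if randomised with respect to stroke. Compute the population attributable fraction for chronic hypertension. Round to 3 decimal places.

PAF ≈ 0.316

p₁ = 0.317, p₀ = 0.118.
Overall risk P(Y=1) = π·p₁ + (1−π)·p₀ = 0.274×0.317 + 0.726×0.118 = 0.17253.
Under exogeneity, PAF = [P(Y=1) − p₀] / P(Y=1).
PAF = (0.17253 − 0.118) / 0.17253 ≈ 0.3160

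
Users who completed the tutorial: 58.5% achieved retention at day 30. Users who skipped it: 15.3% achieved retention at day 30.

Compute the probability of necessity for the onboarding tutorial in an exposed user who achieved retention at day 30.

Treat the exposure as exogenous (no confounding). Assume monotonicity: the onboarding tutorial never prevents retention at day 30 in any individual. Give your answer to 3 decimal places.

p₁ = 0.585, p₀ = 0.153.
Under exogeneity and monotonicity, PN = (p₁ − p₀) / p₁.
PN = (0.585 − 0.153) / 0.585 = 0.432 / 0.585 ≈ 0.7385

PN ≈ 0.738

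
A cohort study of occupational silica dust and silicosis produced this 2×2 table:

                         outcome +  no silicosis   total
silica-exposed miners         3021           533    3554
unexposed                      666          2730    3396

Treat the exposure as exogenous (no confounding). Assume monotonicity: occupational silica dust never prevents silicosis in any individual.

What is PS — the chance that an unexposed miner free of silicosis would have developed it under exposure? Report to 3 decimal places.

p₁ = P(outcome | exposed) = 3021/3554 = 0.85003
p₀ = P(outcome | unexposed) = 666/3396 = 0.19611
Under exogeneity and monotonicity, PS = (p₁ − p₀) / (1 − p₀).
PS = (0.85003 − 0.19611) / (1 − 0.19611) = 0.65392 / 0.80389 ≈ 0.8134

PS ≈ 0.813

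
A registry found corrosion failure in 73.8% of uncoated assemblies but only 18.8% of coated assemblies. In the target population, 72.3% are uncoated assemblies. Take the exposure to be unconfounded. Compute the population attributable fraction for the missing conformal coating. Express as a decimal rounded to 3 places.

PAF ≈ 0.679

p₁ = 0.738, p₀ = 0.188.
Overall risk P(Y=1) = π·p₁ + (1−π)·p₀ = 0.723×0.738 + 0.277×0.188 = 0.58565.
Under exogeneity, PAF = [P(Y=1) − p₀] / P(Y=1).
PAF = (0.58565 − 0.188) / 0.58565 ≈ 0.6790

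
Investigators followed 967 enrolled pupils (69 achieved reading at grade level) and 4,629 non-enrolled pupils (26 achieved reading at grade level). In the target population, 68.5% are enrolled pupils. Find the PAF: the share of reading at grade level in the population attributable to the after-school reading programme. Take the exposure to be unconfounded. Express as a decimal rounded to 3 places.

PAF ≈ 0.889

p₁ = P(outcome | exposed) = 69/967 = 0.071355
p₀ = P(outcome | unexposed) = 26/4629 = 0.0056168
Overall risk P(Y=1) = π·p₁ + (1−π)·p₀ = 0.685×0.071355 + 0.315×0.0056168 = 0.050647.
Under exogeneity, PAF = [P(Y=1) − p₀] / P(Y=1).
PAF = (0.050647 − 0.0056168) / 0.050647 ≈ 0.8891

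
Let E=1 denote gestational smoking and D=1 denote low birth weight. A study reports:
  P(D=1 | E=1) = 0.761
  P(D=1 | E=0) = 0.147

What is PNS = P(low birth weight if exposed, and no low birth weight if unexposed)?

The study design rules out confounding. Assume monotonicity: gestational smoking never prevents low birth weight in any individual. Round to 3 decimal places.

PNS ≈ 0.614

Let p₁ = 0.761, p₀ = 0.147.
Under exogeneity and monotonicity, PNS = p₁ − p₀.
PNS = 0.761 − 0.147 = 0.614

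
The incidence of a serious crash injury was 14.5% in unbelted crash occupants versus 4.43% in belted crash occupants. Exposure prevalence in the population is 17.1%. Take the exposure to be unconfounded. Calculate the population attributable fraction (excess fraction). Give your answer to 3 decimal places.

PAF ≈ 0.280

p₁ = 0.145, p₀ = 0.0443.
Overall risk P(Y=1) = π·p₁ + (1−π)·p₀ = 0.171×0.145 + 0.829×0.0443 = 0.06152.
Under exogeneity, PAF = [P(Y=1) − p₀] / P(Y=1).
PAF = (0.06152 − 0.0443) / 0.06152 ≈ 0.2799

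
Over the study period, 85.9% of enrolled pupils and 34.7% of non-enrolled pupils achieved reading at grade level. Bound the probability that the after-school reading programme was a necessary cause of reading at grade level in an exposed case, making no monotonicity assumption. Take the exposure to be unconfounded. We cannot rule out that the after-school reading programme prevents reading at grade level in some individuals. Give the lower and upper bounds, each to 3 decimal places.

0.596 ≤ PN ≤ 0.760

p₁ = 0.859, p₀ = 0.347.
Under exogeneity alone the bounds on PN are max{0,(p₁−p₀)/p₁} ≤ PN ≤ min{1,(1−p₀)/p₁}.
  lower = (p₁ − p₀)/p₁ = 0.512 / 0.859 ≈ 0.5960
  upper = min{1, (1 − p₀)/p₁} = 0.653 / 0.859 ≈ 0.7602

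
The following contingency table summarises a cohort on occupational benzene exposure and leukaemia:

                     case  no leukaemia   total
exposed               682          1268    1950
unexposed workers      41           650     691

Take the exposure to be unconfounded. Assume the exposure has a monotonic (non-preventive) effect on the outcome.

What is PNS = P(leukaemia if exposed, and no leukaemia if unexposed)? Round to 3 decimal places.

PNS ≈ 0.290

p₁ = P(outcome | exposed) = 682/1950 = 0.34974
p₀ = P(outcome | unexposed) = 41/691 = 0.059334
Under exogeneity and monotonicity, PNS = p₁ − p₀.
PNS = 0.34974 − 0.059334 = 0.29041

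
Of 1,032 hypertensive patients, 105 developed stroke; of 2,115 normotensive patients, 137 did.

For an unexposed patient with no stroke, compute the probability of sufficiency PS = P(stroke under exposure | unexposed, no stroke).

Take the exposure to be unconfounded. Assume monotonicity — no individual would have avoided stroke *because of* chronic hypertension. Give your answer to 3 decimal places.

PS ≈ 0.040

p₁ = P(outcome | exposed) = 105/1032 = 0.10174
p₀ = P(outcome | unexposed) = 137/2115 = 0.064775
Under exogeneity and monotonicity, PS = (p₁ − p₀) / (1 − p₀).
PS = (0.10174 − 0.064775) / (1 − 0.064775) = 0.036969 / 0.93522 ≈ 0.0395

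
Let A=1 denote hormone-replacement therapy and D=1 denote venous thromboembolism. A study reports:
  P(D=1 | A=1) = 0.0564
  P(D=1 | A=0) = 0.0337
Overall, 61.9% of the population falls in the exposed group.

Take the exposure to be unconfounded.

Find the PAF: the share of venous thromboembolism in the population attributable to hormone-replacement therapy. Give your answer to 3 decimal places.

PAF ≈ 0.294

Let p₁ = 0.0564, p₀ = 0.0337.
Overall risk P(Y=1) = π·p₁ + (1−π)·p₀ = 0.619×0.0564 + 0.381×0.0337 = 0.047751.
Under exogeneity, PAF = [P(Y=1) − p₀] / P(Y=1).
PAF = (0.047751 − 0.0337) / 0.047751 ≈ 0.2943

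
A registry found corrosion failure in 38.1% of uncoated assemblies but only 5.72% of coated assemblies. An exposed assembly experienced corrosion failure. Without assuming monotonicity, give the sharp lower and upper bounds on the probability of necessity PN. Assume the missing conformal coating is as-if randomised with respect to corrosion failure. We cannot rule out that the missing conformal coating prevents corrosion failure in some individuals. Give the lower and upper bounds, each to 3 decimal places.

0.850 ≤ PN ≤ 1.000

p₁ = 0.381, p₀ = 0.0572.
Under exogeneity alone the bounds on PN are max{0,(p₁−p₀)/p₁} ≤ PN ≤ min{1,(1−p₀)/p₁}.
  lower = (p₁ − p₀)/p₁ = 0.3238 / 0.381 ≈ 0.8499
  upper = min{1, (1 − p₀)/p₁} = 0.9428 / 0.381 ≈ 2.4745 → capped at 1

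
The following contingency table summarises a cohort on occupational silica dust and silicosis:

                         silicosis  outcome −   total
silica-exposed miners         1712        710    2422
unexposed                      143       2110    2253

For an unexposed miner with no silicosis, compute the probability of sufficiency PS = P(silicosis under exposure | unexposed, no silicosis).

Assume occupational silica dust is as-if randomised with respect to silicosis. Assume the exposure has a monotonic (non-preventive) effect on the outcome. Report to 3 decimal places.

PS ≈ 0.687

p₁ = P(outcome | exposed) = 1712/2422 = 0.70685
p₀ = P(outcome | unexposed) = 143/2253 = 0.063471
Under exogeneity and monotonicity, PS = (p₁ − p₀)/(1 − p₀).
PS = (0.70685 − 0.063471) / 0.93653 ≈ 0.6870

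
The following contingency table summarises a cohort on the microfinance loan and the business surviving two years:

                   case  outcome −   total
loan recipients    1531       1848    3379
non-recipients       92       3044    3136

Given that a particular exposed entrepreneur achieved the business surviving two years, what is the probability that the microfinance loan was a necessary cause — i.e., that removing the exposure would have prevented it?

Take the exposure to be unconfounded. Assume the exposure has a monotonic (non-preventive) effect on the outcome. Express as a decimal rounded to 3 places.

PN ≈ 0.935

p₁ = P(outcome | exposed) = 1531/3379 = 0.45309
p₀ = P(outcome | unexposed) = 92/3136 = 0.029337
Under exogeneity and monotonicity, PN = (p₁ − p₀) / p₁.
PN = (0.45309 − 0.029337) / 0.45309 = 0.42376 / 0.45309 ≈ 0.9353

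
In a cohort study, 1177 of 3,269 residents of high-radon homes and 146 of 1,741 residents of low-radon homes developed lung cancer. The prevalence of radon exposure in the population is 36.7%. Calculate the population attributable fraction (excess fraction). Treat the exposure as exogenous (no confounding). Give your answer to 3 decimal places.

PAF ≈ 0.547

p₁ = P(outcome | exposed) = 1177/3269 = 0.36005
p₀ = P(outcome | unexposed) = 146/1741 = 0.08386
Overall risk P(Y=1) = π·p₁ + (1−π)·p₀ = 0.367×0.36005 + 0.633×0.08386 = 0.18522.
Under exogeneity, PAF = [P(Y=1) − p₀] / P(Y=1).
PAF = (0.18522 − 0.08386) / 0.18522 ≈ 0.5472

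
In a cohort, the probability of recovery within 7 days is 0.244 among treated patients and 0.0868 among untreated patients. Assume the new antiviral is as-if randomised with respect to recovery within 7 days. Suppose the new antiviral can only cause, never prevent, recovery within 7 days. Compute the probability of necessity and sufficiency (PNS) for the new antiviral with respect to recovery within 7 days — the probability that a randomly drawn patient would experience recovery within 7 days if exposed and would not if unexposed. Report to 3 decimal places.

PNS ≈ 0.157

Let p₁ = 0.244, p₀ = 0.0868.
Under exogeneity and monotonicity, PNS = p₁ − p₀.
PNS = 0.244 − 0.0868 = 0.1572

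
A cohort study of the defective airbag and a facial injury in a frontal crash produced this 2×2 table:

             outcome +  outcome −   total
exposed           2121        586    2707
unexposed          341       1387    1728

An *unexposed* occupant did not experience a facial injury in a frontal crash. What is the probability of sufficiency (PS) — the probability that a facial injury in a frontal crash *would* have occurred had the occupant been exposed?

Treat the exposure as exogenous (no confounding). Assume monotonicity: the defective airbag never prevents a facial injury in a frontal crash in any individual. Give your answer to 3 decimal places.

p₁ = P(outcome | exposed) = 2121/2707 = 0.78352
p₀ = P(outcome | unexposed) = 341/1728 = 0.19734
Under exogeneity and monotonicity, PS = (p₁ − p₀)/(1 − p₀).
PS = (0.78352 − 0.19734) / 0.80266 ≈ 0.7303

PS ≈ 0.730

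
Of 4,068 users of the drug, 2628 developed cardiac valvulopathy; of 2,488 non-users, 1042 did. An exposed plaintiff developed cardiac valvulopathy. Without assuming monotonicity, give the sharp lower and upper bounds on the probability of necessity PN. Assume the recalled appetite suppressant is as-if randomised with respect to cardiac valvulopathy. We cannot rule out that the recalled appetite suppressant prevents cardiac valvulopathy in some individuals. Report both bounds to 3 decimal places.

0.352 ≤ PN ≤ 0.900

p₁ = P(outcome | exposed) = 2628/4068 = 0.64602
p₀ = P(outcome | unexposed) = 1042/2488 = 0.41881
Under exogeneity alone the bounds on PN are max{0,(p₁−p₀)/p₁} ≤ PN ≤ min{1,(1−p₀)/p₁}.
  lower = (p₁ − p₀)/p₁ = 0.22721 / 0.64602 ≈ 0.3517
  upper = min{1, (1 − p₀)/p₁} = 0.58119 / 0.64602 ≈ 0.8996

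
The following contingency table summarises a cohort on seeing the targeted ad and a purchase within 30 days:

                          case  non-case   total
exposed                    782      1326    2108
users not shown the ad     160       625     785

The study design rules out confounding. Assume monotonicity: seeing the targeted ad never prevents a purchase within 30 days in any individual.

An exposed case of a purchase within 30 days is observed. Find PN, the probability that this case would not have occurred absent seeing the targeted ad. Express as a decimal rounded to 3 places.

p₁ = P(outcome | exposed) = 782/2108 = 0.37097
p₀ = P(outcome | unexposed) = 160/785 = 0.20382
Under exogeneity and monotonicity, PN = (p₁ − p₀) / p₁.
PN = (0.37097 − 0.20382) / 0.37097 = 0.16715 / 0.37097 ≈ 0.4506

PN ≈ 0.451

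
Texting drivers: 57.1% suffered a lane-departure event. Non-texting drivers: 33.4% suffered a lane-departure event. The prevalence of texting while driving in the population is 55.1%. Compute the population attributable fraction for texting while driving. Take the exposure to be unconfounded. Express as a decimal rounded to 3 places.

PAF ≈ 0.281

p₁ = 0.571, p₀ = 0.334.
Overall risk P(Y=1) = π·p₁ + (1−π)·p₀ = 0.551×0.571 + 0.449×0.334 = 0.46459.
Under exogeneity, PAF = [P(Y=1) − p₀] / P(Y=1).
PAF = (0.46459 − 0.334) / 0.46459 ≈ 0.2811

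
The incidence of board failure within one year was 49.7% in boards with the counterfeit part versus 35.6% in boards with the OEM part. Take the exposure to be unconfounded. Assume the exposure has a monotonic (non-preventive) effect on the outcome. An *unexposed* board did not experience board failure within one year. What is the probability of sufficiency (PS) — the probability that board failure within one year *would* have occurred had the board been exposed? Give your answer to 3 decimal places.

p₁ = 0.497, p₀ = 0.356.
Under exogeneity and monotonicity, PS = (p₁ − p₀) / (1 − p₀).
PS = (0.497 − 0.356) / (1 − 0.356) = 0.141 / 0.644 ≈ 0.2189

PS ≈ 0.219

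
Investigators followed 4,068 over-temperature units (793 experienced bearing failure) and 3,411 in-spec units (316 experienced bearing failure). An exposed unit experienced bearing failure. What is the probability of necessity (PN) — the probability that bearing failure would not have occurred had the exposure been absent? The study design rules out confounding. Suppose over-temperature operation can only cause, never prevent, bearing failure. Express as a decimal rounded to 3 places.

p₁ = P(outcome | exposed) = 793/4068 = 0.19494
p₀ = P(outcome | unexposed) = 316/3411 = 0.092641
Under exogeneity and monotonicity, PN = (p₁ − p₀) / p₁.
PN = (0.19494 − 0.092641) / 0.19494 = 0.10229 / 0.19494 ≈ 0.5248

PN ≈ 0.525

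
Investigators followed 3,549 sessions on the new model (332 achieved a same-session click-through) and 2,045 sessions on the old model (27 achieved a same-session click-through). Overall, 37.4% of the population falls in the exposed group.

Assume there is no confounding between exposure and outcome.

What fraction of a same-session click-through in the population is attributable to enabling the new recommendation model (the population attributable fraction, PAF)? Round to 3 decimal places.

p₁ = P(outcome | exposed) = 332/3549 = 0.093547
p₀ = P(outcome | unexposed) = 27/2045 = 0.013203
Overall risk P(Y=1) = π·p₁ + (1−π)·p₀ = 0.374×0.093547 + 0.626×0.013203 = 0.043252.
Under exogeneity, PAF = [P(Y=1) − p₀] / P(Y=1).
PAF = (0.043252 − 0.013203) / 0.043252 ≈ 0.6947

PAF ≈ 0.695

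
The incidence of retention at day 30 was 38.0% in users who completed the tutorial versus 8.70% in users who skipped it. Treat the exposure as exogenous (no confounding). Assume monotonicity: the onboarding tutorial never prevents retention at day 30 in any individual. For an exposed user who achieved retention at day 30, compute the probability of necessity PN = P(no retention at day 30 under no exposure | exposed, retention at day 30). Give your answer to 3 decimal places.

p₁ = 0.38, p₀ = 0.087.
Under exogeneity and monotonicity, PN = (p₁ − p₀) / p₁.
PN = (0.38 − 0.087) / 0.38 = 0.293 / 0.38 ≈ 0.7711

PN ≈ 0.771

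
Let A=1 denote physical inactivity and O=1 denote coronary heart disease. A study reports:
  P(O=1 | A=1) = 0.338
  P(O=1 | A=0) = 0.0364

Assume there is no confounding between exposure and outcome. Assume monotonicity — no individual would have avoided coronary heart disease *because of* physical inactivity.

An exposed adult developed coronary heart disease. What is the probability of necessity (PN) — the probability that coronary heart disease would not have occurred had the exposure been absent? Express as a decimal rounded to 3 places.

PN ≈ 0.892

Let p₁ = 0.338, p₀ = 0.0364.
Under exogeneity and monotonicity, PN = (p₁ − p₀) / p₁.
PN = (0.338 − 0.0364) / 0.338 = 0.3016 / 0.338 ≈ 0.8923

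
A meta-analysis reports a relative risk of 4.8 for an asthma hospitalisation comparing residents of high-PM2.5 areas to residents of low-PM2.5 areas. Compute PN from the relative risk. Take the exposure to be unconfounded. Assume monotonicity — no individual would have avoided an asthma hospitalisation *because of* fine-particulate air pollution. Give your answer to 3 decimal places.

Under exogeneity and monotonicity, PN = (RR − 1) / RR = 1 − 1/RR.
PN = (4.8 − 1) / 4.8 = 3.8 / 4.8 ≈ 0.7917

PN ≈ 0.792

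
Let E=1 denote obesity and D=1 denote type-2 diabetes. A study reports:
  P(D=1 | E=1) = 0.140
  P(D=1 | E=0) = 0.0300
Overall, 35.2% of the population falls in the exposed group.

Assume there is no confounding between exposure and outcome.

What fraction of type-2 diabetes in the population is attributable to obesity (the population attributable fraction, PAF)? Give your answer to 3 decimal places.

Let p₁ = 0.14, p₀ = 0.03.
Overall risk P(Y=1) = π·p₁ + (1−π)·p₀ = 0.352×0.14 + 0.648×0.03 = 0.06872.
Under exogeneity, PAF = [P(Y=1) − p₀] / P(Y=1).
PAF = (0.06872 − 0.03) / 0.06872 ≈ 0.5634

PAF ≈ 0.563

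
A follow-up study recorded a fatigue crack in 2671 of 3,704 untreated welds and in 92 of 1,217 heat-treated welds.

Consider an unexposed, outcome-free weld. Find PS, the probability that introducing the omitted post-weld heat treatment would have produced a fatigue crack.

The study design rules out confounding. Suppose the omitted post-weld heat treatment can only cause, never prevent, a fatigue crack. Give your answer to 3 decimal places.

PS ≈ 0.698

p₁ = P(outcome | exposed) = 2671/3704 = 0.72111
p₀ = P(outcome | unexposed) = 92/1217 = 0.075596
Under exogeneity and monotonicity, PS = (p₁ − p₀) / (1 − p₀).
PS = (0.72111 − 0.075596) / (1 − 0.075596) = 0.64552 / 0.9244 ≈ 0.6983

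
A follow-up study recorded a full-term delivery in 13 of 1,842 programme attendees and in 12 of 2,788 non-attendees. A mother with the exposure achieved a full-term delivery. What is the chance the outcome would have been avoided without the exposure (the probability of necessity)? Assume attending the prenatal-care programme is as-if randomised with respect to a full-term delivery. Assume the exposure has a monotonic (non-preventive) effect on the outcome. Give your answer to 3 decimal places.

PN ≈ 0.390

p₁ = P(outcome | exposed) = 13/1842 = 0.0070575
p₀ = P(outcome | unexposed) = 12/2788 = 0.0043042
Under exogeneity and monotonicity, PN = (p₁ − p₀) / p₁.
PN = (0.0070575 − 0.0043042) / 0.0070575 = 0.0027534 / 0.0070575 ≈ 0.3901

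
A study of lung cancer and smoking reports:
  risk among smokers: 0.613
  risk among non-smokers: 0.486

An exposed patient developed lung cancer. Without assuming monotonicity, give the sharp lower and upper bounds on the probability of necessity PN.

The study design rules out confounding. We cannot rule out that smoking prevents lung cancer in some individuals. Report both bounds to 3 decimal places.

Let p₁ = 0.613, p₀ = 0.486.
Under exogeneity alone the bounds on PN are max{0,(p₁−p₀)/p₁} ≤ PN ≤ min{1,(1−p₀)/p₁}.
  lower = (p₁ − p₀)/p₁ = 0.127 / 0.613 ≈ 0.2072
  upper = min{1, (1 − p₀)/p₁} = 0.514 / 0.613 ≈ 0.8385

0.207 ≤ PN ≤ 0.838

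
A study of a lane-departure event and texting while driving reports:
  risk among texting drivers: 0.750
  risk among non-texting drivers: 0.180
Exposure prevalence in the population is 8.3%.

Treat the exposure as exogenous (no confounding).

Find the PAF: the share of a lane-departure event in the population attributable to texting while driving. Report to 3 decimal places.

PAF ≈ 0.208

Let p₁ = 0.75, p₀ = 0.18.
Overall risk P(Y=1) = π·p₁ + (1−π)·p₀ = 0.083×0.75 + 0.917×0.18 = 0.22731.
Under exogeneity, PAF = [P(Y=1) − p₀] / P(Y=1).
PAF = (0.22731 − 0.18) / 0.22731 ≈ 0.2081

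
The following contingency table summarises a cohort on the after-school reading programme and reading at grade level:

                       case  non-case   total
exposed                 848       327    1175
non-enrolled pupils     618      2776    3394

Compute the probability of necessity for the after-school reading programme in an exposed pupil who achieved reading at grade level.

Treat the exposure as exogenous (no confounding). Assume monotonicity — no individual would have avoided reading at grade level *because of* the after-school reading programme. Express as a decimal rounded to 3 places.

p₁ = P(outcome | exposed) = 848/1175 = 0.7217
p₀ = P(outcome | unexposed) = 618/3394 = 0.18209
Under exogeneity and monotonicity, PN = (p₁ − p₀)/p₁.
PN = (0.7217 − 0.18209) / 0.7217 ≈ 0.7477

PN ≈ 0.748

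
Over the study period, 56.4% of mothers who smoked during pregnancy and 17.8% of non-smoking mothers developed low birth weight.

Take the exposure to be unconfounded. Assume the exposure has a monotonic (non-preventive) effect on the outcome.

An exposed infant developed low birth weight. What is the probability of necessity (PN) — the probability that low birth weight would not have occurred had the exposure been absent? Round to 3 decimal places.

PN ≈ 0.684

p₁ = 0.564, p₀ = 0.178.
Under exogeneity and monotonicity, PN = (p₁ − p₀) / p₁.
PN = (0.564 − 0.178) / 0.564 = 0.386 / 0.564 ≈ 0.6844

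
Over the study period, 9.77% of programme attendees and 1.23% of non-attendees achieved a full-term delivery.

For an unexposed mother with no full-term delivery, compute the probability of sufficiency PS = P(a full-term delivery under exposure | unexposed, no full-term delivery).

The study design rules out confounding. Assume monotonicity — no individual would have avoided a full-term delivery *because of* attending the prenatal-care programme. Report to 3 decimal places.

p₁ = 0.0977, p₀ = 0.0123.
Under exogeneity and monotonicity, PS = (p₁ − p₀) / (1 − p₀).
PS = (0.0977 − 0.0123) / (1 − 0.0123) = 0.0854 / 0.9877 ≈ 0.0865

PS ≈ 0.086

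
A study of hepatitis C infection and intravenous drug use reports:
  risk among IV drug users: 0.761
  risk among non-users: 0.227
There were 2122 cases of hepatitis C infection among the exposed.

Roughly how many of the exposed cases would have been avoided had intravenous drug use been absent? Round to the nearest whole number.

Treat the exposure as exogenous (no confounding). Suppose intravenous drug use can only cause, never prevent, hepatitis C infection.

Let p₁ = 0.761, p₀ = 0.227.
PN = (p₁ − p₀)/p₁ = (0.761 − 0.227) / 0.761 ≈ 0.70171.
Attributable cases ≈ PN × (exposed cases) = 0.70171 × 2122 ≈ 1489.02.

about 1489 cases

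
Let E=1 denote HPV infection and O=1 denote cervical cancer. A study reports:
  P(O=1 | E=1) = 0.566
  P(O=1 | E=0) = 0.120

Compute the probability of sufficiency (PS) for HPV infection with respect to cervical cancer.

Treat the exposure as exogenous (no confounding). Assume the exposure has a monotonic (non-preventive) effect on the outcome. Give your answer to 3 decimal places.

Let p₁ = 0.566, p₀ = 0.12.
Under exogeneity and monotonicity, PS = (p₁ − p₀) / (1 − p₀).
PS = (0.566 − 0.12) / (1 − 0.12) = 0.446 / 0.88 ≈ 0.5068

PS ≈ 0.507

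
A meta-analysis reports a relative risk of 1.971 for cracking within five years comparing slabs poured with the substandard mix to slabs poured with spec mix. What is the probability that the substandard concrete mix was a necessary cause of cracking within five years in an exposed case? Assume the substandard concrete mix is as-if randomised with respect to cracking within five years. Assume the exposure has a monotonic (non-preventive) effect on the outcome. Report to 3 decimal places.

PN ≈ 0.493

Under exogeneity and monotonicity, PN = (RR − 1) / RR = 1 − 1/RR.
PN = (1.971 − 1) / 1.971 = 0.971 / 1.971 ≈ 0.4926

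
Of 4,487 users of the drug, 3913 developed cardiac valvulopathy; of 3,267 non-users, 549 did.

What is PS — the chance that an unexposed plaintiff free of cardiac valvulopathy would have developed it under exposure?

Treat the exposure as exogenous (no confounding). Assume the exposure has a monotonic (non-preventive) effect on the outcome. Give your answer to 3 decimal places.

PS ≈ 0.846

p₁ = P(outcome | exposed) = 3913/4487 = 0.87207
p₀ = P(outcome | unexposed) = 549/3267 = 0.16804
Under exogeneity and monotonicity, PS = (p₁ − p₀) / (1 − p₀).
PS = (0.87207 − 0.16804) / (1 − 0.16804) = 0.70403 / 0.83196 ≈ 0.8462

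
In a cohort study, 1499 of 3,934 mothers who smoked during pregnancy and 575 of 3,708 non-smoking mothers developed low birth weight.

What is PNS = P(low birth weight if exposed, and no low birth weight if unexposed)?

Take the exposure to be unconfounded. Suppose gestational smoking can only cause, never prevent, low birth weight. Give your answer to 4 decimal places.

p₁ = P(outcome | exposed) = 1499/3934 = 0.38104
p₀ = P(outcome | unexposed) = 575/3708 = 0.15507
Under exogeneity and monotonicity, PNS = p₁ − p₀.
PNS = 0.38104 − 0.15507 = 0.22597

PNS ≈ 0.2260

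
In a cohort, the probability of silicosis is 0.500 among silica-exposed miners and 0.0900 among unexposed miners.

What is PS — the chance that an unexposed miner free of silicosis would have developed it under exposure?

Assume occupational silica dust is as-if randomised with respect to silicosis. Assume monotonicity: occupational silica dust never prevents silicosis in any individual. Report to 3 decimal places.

PS ≈ 0.451

Let p₁ = 0.5, p₀ = 0.09.
Under exogeneity and monotonicity, PS = (p₁ − p₀) / (1 − p₀).
PS = (0.5 − 0.09) / (1 − 0.09) = 0.41 / 0.91 ≈ 0.4505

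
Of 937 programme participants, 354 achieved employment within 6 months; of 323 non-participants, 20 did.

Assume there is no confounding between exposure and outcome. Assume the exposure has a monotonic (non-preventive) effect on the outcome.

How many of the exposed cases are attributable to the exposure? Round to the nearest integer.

about 296 cases

p₁ = P(outcome | exposed) = 354/937 = 0.3778
p₀ = P(outcome | unexposed) = 20/323 = 0.06192
PN = (p₁ − p₀)/p₁ = (0.3778 − 0.06192) / 0.3778 ≈ 0.83611.
Attributable cases ≈ PN × (exposed cases) = 0.83611 × 354 ≈ 295.98.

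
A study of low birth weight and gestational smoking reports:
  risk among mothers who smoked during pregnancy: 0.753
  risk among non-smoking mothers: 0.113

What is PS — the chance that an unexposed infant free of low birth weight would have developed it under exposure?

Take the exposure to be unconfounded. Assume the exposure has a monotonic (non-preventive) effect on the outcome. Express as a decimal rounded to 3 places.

PS ≈ 0.722

Let p₁ = 0.753, p₀ = 0.113.
Under exogeneity and monotonicity, PS = (p₁ − p₀) / (1 − p₀).
PS = (0.753 − 0.113) / (1 − 0.113) = 0.64 / 0.887 ≈ 0.7215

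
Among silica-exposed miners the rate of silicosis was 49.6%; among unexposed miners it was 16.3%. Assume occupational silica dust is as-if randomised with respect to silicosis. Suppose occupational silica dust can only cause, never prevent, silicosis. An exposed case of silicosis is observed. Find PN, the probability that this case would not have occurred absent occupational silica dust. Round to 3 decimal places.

p₁ = 0.496, p₀ = 0.163.
Under exogeneity and monotonicity, PN = (p₁ − p₀) / p₁.
PN = (0.496 − 0.163) / 0.496 = 0.333 / 0.496 ≈ 0.6714

PN ≈ 0.671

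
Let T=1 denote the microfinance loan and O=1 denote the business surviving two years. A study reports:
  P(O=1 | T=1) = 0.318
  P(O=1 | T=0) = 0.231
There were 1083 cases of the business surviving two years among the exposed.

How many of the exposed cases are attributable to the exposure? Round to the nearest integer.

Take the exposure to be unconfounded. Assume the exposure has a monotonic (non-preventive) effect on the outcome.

about 296 cases

Let p₁ = 0.318, p₀ = 0.231.
PN = (p₁ − p₀)/p₁ = (0.318 − 0.231) / 0.318 ≈ 0.27358.
Attributable cases ≈ PN × (exposed cases) = 0.27358 × 1083 ≈ 296.29.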